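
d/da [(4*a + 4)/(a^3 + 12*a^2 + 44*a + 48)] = 4*(-2*a^3 - 15*a^2 - 24*a + 4)/(a^6 + 24*a^5 + 232*a^4 + 1152*a^3 + 3088*a^2 + 4224*a + 2304)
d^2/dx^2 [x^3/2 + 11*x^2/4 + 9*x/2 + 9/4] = 3*x + 11/2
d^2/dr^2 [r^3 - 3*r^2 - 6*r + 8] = 6*r - 6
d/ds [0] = 0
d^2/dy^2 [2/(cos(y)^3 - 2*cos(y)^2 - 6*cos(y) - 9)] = 2*((-21*cos(y) - 16*cos(2*y) + 9*cos(3*y))*(-cos(y)^3 + 2*cos(y)^2 + 6*cos(y) + 9)/4 - 2*(-3*cos(y)^2 + 4*cos(y) + 6)^2*sin(y)^2)/(-cos(y)^3 + 2*cos(y)^2 + 6*cos(y) + 9)^3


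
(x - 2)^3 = x^3 - 6*x^2 + 12*x - 8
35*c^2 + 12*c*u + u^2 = (5*c + u)*(7*c + u)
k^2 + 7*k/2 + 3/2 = (k + 1/2)*(k + 3)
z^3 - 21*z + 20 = (z - 4)*(z - 1)*(z + 5)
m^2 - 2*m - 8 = (m - 4)*(m + 2)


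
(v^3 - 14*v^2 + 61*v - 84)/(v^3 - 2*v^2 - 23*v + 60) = (v - 7)/(v + 5)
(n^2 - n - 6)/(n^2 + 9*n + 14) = (n - 3)/(n + 7)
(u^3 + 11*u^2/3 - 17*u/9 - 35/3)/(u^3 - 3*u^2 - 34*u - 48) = (9*u^2 + 6*u - 35)/(9*(u^2 - 6*u - 16))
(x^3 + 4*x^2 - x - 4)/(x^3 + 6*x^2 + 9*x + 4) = (x - 1)/(x + 1)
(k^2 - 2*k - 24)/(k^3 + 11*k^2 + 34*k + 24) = (k - 6)/(k^2 + 7*k + 6)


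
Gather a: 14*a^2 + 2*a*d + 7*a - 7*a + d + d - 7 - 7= 14*a^2 + 2*a*d + 2*d - 14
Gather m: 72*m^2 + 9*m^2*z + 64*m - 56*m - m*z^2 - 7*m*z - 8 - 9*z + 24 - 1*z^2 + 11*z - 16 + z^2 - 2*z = m^2*(9*z + 72) + m*(-z^2 - 7*z + 8)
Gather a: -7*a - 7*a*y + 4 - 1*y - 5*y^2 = a*(-7*y - 7) - 5*y^2 - y + 4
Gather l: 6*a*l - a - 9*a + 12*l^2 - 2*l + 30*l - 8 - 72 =-10*a + 12*l^2 + l*(6*a + 28) - 80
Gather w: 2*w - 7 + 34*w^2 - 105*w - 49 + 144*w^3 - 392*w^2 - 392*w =144*w^3 - 358*w^2 - 495*w - 56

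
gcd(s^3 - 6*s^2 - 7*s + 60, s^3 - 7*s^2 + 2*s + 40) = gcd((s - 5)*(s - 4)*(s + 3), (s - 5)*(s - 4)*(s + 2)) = s^2 - 9*s + 20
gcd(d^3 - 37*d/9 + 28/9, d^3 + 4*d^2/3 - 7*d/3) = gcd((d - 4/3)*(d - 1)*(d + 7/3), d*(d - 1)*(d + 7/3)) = d^2 + 4*d/3 - 7/3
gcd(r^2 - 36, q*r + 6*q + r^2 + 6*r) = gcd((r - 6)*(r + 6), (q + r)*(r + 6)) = r + 6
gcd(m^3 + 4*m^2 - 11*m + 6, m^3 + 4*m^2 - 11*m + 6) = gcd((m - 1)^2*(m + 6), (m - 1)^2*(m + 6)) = m^3 + 4*m^2 - 11*m + 6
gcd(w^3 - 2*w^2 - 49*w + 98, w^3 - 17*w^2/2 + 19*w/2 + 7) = w^2 - 9*w + 14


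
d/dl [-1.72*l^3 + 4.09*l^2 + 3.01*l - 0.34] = -5.16*l^2 + 8.18*l + 3.01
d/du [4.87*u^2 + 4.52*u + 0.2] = 9.74*u + 4.52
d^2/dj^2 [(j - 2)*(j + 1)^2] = 6*j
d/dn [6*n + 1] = 6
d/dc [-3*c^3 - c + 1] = -9*c^2 - 1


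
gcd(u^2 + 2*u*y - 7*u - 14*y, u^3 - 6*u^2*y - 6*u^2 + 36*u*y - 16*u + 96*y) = 1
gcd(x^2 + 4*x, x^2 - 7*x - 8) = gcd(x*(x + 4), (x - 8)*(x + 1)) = 1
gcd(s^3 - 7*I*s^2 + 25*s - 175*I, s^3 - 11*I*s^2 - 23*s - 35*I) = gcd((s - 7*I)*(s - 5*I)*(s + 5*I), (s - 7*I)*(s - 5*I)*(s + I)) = s^2 - 12*I*s - 35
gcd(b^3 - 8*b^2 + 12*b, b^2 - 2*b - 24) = b - 6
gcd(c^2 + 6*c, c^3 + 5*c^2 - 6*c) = c^2 + 6*c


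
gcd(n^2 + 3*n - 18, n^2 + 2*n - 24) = n + 6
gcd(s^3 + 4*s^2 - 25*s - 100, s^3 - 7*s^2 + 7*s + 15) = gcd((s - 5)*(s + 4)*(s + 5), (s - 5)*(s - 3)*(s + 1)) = s - 5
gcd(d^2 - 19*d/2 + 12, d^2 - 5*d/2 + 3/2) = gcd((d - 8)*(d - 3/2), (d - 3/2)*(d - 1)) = d - 3/2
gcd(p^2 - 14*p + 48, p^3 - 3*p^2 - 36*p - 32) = p - 8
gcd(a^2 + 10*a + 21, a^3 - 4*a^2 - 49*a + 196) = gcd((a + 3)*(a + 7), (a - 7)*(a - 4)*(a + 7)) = a + 7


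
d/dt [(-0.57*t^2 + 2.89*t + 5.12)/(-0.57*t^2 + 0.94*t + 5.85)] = (1.1115*t^2 - 0.832199999999999*t + 12.0937)/(0.3249*t^4 - 1.0716*t^3 - 5.7854*t^2 + 10.998*t + 34.2225)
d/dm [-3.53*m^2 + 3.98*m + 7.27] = 3.98 - 7.06*m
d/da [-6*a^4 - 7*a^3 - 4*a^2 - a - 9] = -24*a^3 - 21*a^2 - 8*a - 1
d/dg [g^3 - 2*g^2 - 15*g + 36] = 3*g^2 - 4*g - 15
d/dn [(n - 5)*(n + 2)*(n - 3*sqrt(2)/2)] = 3*n^2 - 6*n - 3*sqrt(2)*n - 10 + 9*sqrt(2)/2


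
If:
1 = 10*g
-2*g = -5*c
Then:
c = 1/25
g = 1/10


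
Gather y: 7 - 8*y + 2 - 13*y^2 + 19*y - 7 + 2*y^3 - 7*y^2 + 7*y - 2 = 2*y^3 - 20*y^2 + 18*y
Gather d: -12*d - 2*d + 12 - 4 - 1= 7 - 14*d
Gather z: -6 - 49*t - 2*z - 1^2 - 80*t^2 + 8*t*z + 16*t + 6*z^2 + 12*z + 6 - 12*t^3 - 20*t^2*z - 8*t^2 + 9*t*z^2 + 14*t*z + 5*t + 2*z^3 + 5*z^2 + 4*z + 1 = -12*t^3 - 88*t^2 - 28*t + 2*z^3 + z^2*(9*t + 11) + z*(-20*t^2 + 22*t + 14)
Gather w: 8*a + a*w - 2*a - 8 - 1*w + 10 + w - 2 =a*w + 6*a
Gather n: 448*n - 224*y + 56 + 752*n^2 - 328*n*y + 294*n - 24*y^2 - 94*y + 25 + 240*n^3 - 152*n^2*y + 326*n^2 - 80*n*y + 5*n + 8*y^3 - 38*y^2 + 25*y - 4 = 240*n^3 + n^2*(1078 - 152*y) + n*(747 - 408*y) + 8*y^3 - 62*y^2 - 293*y + 77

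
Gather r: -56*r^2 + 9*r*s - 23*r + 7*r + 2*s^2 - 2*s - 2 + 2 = -56*r^2 + r*(9*s - 16) + 2*s^2 - 2*s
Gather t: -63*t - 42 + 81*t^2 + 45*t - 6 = 81*t^2 - 18*t - 48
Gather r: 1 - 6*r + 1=2 - 6*r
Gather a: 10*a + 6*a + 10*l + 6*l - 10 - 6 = 16*a + 16*l - 16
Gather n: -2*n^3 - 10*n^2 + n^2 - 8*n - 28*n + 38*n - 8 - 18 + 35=-2*n^3 - 9*n^2 + 2*n + 9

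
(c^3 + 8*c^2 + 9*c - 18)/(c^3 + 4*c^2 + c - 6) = (c + 6)/(c + 2)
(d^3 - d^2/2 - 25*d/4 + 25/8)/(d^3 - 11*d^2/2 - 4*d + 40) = (d^2 - 3*d + 5/4)/(d^2 - 8*d + 16)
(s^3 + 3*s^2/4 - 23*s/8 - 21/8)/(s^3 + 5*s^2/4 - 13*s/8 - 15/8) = (4*s - 7)/(4*s - 5)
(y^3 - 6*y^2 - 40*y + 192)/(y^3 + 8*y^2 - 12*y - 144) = (y - 8)/(y + 6)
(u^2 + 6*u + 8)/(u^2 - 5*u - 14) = (u + 4)/(u - 7)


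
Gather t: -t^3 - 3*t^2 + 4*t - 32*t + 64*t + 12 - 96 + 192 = -t^3 - 3*t^2 + 36*t + 108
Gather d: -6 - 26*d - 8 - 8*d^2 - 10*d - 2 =-8*d^2 - 36*d - 16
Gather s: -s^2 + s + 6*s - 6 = -s^2 + 7*s - 6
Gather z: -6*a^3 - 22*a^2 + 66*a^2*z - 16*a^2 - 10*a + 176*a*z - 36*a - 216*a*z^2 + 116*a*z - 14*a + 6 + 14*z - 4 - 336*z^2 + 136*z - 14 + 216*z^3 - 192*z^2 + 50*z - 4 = -6*a^3 - 38*a^2 - 60*a + 216*z^3 + z^2*(-216*a - 528) + z*(66*a^2 + 292*a + 200) - 16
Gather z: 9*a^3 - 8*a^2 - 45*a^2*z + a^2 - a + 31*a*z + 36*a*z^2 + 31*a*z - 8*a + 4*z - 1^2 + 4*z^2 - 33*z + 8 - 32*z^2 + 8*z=9*a^3 - 7*a^2 - 9*a + z^2*(36*a - 28) + z*(-45*a^2 + 62*a - 21) + 7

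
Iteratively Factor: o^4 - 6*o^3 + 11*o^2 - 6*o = (o - 3)*(o^3 - 3*o^2 + 2*o) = (o - 3)*(o - 2)*(o^2 - o) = o*(o - 3)*(o - 2)*(o - 1)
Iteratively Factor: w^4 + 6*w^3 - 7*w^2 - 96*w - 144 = (w + 3)*(w^3 + 3*w^2 - 16*w - 48) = (w + 3)*(w + 4)*(w^2 - w - 12) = (w + 3)^2*(w + 4)*(w - 4)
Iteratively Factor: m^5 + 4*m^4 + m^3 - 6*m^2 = (m)*(m^4 + 4*m^3 + m^2 - 6*m) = m*(m + 3)*(m^3 + m^2 - 2*m) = m*(m + 2)*(m + 3)*(m^2 - m) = m^2*(m + 2)*(m + 3)*(m - 1)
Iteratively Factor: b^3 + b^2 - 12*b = (b - 3)*(b^2 + 4*b) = (b - 3)*(b + 4)*(b)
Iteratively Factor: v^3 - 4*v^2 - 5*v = (v - 5)*(v^2 + v) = v*(v - 5)*(v + 1)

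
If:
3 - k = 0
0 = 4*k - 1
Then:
No Solution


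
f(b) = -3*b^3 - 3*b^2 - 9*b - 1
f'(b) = -9*b^2 - 6*b - 9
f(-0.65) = 4.41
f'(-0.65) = -8.90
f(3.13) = -150.55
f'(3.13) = -115.95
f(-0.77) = 5.52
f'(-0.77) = -9.72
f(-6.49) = 751.13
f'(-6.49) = -349.14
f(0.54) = -7.21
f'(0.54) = -14.86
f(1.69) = -39.26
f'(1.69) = -44.84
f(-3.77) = 151.04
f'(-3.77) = -114.30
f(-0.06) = -0.47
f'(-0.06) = -8.67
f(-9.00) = 2024.00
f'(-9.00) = -684.00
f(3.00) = -136.00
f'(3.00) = -108.00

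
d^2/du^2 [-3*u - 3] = 0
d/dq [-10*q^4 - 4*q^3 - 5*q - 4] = -40*q^3 - 12*q^2 - 5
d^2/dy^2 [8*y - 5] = 0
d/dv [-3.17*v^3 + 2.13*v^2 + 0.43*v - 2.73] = -9.51*v^2 + 4.26*v + 0.43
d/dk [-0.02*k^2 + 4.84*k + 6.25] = 4.84 - 0.04*k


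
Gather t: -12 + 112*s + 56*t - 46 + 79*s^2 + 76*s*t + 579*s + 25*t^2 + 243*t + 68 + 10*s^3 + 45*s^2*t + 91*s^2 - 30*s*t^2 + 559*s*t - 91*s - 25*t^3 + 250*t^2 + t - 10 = 10*s^3 + 170*s^2 + 600*s - 25*t^3 + t^2*(275 - 30*s) + t*(45*s^2 + 635*s + 300)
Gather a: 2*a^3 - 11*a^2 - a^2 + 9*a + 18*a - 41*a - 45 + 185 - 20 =2*a^3 - 12*a^2 - 14*a + 120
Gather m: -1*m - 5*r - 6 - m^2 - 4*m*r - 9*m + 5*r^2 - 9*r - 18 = -m^2 + m*(-4*r - 10) + 5*r^2 - 14*r - 24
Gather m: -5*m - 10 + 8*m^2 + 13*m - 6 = 8*m^2 + 8*m - 16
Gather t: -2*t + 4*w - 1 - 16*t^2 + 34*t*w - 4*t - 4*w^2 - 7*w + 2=-16*t^2 + t*(34*w - 6) - 4*w^2 - 3*w + 1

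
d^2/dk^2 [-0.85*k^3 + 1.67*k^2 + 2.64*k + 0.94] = 3.34 - 5.1*k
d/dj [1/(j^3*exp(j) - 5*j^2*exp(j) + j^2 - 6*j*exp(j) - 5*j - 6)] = (-j^3*exp(j) + 2*j^2*exp(j) + 16*j*exp(j) - 2*j + 6*exp(j) + 5)/(-j^3*exp(j) + 5*j^2*exp(j) - j^2 + 6*j*exp(j) + 5*j + 6)^2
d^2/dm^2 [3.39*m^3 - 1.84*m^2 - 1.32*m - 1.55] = 20.34*m - 3.68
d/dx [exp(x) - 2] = exp(x)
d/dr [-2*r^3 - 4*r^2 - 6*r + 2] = -6*r^2 - 8*r - 6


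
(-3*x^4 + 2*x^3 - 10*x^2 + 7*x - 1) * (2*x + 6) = -6*x^5 - 14*x^4 - 8*x^3 - 46*x^2 + 40*x - 6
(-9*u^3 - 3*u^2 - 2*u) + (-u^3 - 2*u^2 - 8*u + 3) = -10*u^3 - 5*u^2 - 10*u + 3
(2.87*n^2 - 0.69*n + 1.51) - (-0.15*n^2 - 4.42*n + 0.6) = 3.02*n^2 + 3.73*n + 0.91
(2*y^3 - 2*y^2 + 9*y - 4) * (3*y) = 6*y^4 - 6*y^3 + 27*y^2 - 12*y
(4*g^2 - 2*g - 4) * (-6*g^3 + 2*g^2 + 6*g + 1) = -24*g^5 + 20*g^4 + 44*g^3 - 16*g^2 - 26*g - 4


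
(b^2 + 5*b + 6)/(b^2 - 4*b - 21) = (b + 2)/(b - 7)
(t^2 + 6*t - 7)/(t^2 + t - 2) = (t + 7)/(t + 2)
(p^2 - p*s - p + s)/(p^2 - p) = (p - s)/p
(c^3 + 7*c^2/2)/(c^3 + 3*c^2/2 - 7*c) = c/(c - 2)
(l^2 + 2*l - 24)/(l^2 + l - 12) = (l^2 + 2*l - 24)/(l^2 + l - 12)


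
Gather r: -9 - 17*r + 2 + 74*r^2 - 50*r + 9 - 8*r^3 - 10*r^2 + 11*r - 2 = -8*r^3 + 64*r^2 - 56*r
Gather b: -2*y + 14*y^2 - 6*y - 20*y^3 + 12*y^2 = -20*y^3 + 26*y^2 - 8*y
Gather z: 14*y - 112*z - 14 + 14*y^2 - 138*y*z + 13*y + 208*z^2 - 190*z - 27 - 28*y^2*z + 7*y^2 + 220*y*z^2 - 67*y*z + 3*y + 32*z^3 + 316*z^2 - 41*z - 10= 21*y^2 + 30*y + 32*z^3 + z^2*(220*y + 524) + z*(-28*y^2 - 205*y - 343) - 51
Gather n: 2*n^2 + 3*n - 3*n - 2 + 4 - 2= 2*n^2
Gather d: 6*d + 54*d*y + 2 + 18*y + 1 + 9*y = d*(54*y + 6) + 27*y + 3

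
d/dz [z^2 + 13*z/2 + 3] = 2*z + 13/2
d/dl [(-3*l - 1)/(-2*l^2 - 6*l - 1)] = (-6*l^2 - 4*l - 3)/(4*l^4 + 24*l^3 + 40*l^2 + 12*l + 1)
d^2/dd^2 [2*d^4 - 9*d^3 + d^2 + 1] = 24*d^2 - 54*d + 2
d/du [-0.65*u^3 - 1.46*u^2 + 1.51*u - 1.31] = -1.95*u^2 - 2.92*u + 1.51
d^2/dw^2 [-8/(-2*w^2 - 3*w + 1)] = 16*(-4*w^2 - 6*w + (4*w + 3)^2 + 2)/(2*w^2 + 3*w - 1)^3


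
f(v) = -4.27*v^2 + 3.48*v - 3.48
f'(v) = 3.48 - 8.54*v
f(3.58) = -45.75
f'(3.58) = -27.09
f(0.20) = -2.95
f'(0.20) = 1.77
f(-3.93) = -83.11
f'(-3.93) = 37.04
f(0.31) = -2.81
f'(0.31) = 0.83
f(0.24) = -2.89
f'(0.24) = 1.43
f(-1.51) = -18.47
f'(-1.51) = 16.38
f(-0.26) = -4.67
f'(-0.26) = 5.70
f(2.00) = -13.60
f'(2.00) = -13.60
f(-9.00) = -380.67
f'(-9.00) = 80.34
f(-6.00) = -178.08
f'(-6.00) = 54.72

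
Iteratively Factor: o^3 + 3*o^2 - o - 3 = (o - 1)*(o^2 + 4*o + 3) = (o - 1)*(o + 1)*(o + 3)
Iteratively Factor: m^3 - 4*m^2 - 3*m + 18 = (m - 3)*(m^2 - m - 6) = (m - 3)^2*(m + 2)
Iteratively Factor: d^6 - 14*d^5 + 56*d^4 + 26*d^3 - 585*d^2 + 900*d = (d - 3)*(d^5 - 11*d^4 + 23*d^3 + 95*d^2 - 300*d) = d*(d - 3)*(d^4 - 11*d^3 + 23*d^2 + 95*d - 300) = d*(d - 3)*(d + 3)*(d^3 - 14*d^2 + 65*d - 100) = d*(d - 5)*(d - 3)*(d + 3)*(d^2 - 9*d + 20) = d*(d - 5)*(d - 4)*(d - 3)*(d + 3)*(d - 5)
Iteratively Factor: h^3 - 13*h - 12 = (h + 3)*(h^2 - 3*h - 4) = (h - 4)*(h + 3)*(h + 1)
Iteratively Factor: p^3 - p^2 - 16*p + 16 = (p - 4)*(p^2 + 3*p - 4) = (p - 4)*(p + 4)*(p - 1)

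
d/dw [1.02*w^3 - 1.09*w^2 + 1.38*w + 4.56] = 3.06*w^2 - 2.18*w + 1.38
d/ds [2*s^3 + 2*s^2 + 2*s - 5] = 6*s^2 + 4*s + 2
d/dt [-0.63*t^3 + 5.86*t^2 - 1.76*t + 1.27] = -1.89*t^2 + 11.72*t - 1.76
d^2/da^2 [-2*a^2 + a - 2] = -4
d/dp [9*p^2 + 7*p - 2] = 18*p + 7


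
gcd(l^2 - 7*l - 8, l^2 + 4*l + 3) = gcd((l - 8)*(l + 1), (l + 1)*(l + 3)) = l + 1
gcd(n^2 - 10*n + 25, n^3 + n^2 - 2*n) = 1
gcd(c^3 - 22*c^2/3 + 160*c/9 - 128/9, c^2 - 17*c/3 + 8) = c - 8/3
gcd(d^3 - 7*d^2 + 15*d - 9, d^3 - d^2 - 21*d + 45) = d^2 - 6*d + 9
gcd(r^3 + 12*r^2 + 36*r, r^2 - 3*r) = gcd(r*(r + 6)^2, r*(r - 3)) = r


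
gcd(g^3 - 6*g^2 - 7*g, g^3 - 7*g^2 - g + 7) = g^2 - 6*g - 7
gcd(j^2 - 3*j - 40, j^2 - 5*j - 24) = j - 8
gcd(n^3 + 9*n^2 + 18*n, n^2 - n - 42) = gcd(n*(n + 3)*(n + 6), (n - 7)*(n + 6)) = n + 6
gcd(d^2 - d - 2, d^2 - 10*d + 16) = d - 2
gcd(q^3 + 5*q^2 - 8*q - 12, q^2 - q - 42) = q + 6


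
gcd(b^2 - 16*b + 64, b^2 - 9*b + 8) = b - 8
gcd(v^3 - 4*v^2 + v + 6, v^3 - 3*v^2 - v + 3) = v^2 - 2*v - 3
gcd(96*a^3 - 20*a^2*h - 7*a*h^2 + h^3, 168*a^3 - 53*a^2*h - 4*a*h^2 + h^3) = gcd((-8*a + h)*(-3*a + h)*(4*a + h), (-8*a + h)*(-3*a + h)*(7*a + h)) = 24*a^2 - 11*a*h + h^2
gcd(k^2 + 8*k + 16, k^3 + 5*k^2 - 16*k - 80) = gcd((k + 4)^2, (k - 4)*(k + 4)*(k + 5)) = k + 4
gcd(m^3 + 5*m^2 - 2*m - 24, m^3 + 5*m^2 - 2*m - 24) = m^3 + 5*m^2 - 2*m - 24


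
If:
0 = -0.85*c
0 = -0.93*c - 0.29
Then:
No Solution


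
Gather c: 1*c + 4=c + 4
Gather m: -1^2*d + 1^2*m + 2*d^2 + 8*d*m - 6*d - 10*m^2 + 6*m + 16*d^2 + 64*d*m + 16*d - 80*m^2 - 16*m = 18*d^2 + 9*d - 90*m^2 + m*(72*d - 9)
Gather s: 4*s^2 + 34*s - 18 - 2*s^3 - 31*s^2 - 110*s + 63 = -2*s^3 - 27*s^2 - 76*s + 45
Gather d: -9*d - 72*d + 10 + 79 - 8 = 81 - 81*d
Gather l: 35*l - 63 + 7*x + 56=35*l + 7*x - 7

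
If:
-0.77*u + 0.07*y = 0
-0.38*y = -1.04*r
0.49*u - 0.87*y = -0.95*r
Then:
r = 0.00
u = 0.00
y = 0.00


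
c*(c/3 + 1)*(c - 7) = c^3/3 - 4*c^2/3 - 7*c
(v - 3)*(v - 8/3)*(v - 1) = v^3 - 20*v^2/3 + 41*v/3 - 8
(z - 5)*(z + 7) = z^2 + 2*z - 35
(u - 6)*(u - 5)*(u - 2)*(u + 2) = u^4 - 11*u^3 + 26*u^2 + 44*u - 120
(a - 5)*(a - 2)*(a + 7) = a^3 - 39*a + 70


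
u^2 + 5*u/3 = u*(u + 5/3)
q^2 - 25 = (q - 5)*(q + 5)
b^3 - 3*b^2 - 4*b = b*(b - 4)*(b + 1)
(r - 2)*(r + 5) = r^2 + 3*r - 10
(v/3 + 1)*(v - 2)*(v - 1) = v^3/3 - 7*v/3 + 2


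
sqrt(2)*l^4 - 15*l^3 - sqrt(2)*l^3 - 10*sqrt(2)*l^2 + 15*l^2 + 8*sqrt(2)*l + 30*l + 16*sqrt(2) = (l - 2)*(l + 1)*(l - 8*sqrt(2))*(sqrt(2)*l + 1)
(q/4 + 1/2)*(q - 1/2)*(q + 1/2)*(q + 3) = q^4/4 + 5*q^3/4 + 23*q^2/16 - 5*q/16 - 3/8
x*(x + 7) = x^2 + 7*x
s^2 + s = s*(s + 1)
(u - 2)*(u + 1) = u^2 - u - 2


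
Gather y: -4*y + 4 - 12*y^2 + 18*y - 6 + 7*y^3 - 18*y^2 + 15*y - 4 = 7*y^3 - 30*y^2 + 29*y - 6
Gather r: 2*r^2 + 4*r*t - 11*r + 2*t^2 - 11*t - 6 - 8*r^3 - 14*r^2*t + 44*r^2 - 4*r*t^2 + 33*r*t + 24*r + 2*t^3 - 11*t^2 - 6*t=-8*r^3 + r^2*(46 - 14*t) + r*(-4*t^2 + 37*t + 13) + 2*t^3 - 9*t^2 - 17*t - 6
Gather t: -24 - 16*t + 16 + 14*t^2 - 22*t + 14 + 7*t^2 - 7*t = 21*t^2 - 45*t + 6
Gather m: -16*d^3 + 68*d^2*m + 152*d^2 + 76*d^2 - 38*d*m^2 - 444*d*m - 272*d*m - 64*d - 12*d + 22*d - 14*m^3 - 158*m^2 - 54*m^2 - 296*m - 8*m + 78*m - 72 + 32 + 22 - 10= -16*d^3 + 228*d^2 - 54*d - 14*m^3 + m^2*(-38*d - 212) + m*(68*d^2 - 716*d - 226) - 28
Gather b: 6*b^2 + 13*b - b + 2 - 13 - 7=6*b^2 + 12*b - 18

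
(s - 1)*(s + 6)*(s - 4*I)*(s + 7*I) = s^4 + 5*s^3 + 3*I*s^3 + 22*s^2 + 15*I*s^2 + 140*s - 18*I*s - 168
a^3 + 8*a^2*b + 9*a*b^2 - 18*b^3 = (a - b)*(a + 3*b)*(a + 6*b)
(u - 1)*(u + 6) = u^2 + 5*u - 6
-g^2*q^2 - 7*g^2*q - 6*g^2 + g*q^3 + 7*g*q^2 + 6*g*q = (-g + q)*(q + 6)*(g*q + g)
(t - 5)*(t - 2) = t^2 - 7*t + 10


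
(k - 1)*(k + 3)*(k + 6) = k^3 + 8*k^2 + 9*k - 18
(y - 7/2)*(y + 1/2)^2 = y^3 - 5*y^2/2 - 13*y/4 - 7/8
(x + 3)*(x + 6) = x^2 + 9*x + 18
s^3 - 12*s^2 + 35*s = s*(s - 7)*(s - 5)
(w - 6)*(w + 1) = w^2 - 5*w - 6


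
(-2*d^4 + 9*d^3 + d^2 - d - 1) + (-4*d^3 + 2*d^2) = -2*d^4 + 5*d^3 + 3*d^2 - d - 1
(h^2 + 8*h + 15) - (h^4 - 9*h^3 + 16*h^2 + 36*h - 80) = -h^4 + 9*h^3 - 15*h^2 - 28*h + 95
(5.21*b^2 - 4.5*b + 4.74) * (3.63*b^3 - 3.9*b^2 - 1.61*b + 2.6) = 18.9123*b^5 - 36.654*b^4 + 26.3681*b^3 + 2.305*b^2 - 19.3314*b + 12.324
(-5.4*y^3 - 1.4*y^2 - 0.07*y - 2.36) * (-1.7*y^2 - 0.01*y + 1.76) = 9.18*y^5 + 2.434*y^4 - 9.371*y^3 + 1.5487*y^2 - 0.0996*y - 4.1536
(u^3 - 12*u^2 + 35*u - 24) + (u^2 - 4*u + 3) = u^3 - 11*u^2 + 31*u - 21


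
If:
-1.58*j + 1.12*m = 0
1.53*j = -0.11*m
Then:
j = 0.00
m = 0.00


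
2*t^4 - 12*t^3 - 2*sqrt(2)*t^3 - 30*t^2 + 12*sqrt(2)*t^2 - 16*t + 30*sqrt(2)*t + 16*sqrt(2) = (t - 8)*(t - sqrt(2))*(sqrt(2)*t + sqrt(2))^2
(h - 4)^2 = h^2 - 8*h + 16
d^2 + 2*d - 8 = (d - 2)*(d + 4)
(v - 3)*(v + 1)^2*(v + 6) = v^4 + 5*v^3 - 11*v^2 - 33*v - 18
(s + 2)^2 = s^2 + 4*s + 4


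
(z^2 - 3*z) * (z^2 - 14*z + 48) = z^4 - 17*z^3 + 90*z^2 - 144*z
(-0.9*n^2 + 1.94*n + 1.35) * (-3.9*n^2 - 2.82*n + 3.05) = 3.51*n^4 - 5.028*n^3 - 13.4808*n^2 + 2.11*n + 4.1175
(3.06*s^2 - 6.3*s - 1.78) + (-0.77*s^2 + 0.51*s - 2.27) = 2.29*s^2 - 5.79*s - 4.05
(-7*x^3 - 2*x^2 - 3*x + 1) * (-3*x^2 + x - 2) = 21*x^5 - x^4 + 21*x^3 - 2*x^2 + 7*x - 2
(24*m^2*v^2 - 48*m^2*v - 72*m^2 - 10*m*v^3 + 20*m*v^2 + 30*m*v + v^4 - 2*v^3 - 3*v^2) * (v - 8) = 24*m^2*v^3 - 240*m^2*v^2 + 312*m^2*v + 576*m^2 - 10*m*v^4 + 100*m*v^3 - 130*m*v^2 - 240*m*v + v^5 - 10*v^4 + 13*v^3 + 24*v^2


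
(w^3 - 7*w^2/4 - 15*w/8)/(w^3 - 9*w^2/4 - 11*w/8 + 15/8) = w*(4*w + 3)/(4*w^2 + w - 3)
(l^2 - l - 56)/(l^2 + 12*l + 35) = (l - 8)/(l + 5)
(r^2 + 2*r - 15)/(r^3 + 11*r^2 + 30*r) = (r - 3)/(r*(r + 6))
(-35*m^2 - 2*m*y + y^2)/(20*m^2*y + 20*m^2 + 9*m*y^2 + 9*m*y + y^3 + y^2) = (-7*m + y)/(4*m*y + 4*m + y^2 + y)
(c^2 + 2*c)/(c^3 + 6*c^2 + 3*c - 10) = c/(c^2 + 4*c - 5)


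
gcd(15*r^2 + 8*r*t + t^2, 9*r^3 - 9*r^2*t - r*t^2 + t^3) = 3*r + t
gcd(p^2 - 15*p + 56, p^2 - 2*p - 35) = p - 7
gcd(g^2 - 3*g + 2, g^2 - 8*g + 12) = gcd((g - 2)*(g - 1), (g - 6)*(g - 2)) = g - 2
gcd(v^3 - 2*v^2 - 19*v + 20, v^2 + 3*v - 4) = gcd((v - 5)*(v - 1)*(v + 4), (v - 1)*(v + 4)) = v^2 + 3*v - 4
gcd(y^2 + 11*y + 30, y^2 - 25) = y + 5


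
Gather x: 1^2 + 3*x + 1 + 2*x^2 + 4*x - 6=2*x^2 + 7*x - 4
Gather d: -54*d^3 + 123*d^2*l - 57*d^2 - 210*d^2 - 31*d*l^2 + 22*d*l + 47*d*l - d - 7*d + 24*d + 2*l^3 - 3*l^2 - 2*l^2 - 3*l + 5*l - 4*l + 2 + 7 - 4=-54*d^3 + d^2*(123*l - 267) + d*(-31*l^2 + 69*l + 16) + 2*l^3 - 5*l^2 - 2*l + 5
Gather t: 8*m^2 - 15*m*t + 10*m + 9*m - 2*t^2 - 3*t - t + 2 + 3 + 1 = 8*m^2 + 19*m - 2*t^2 + t*(-15*m - 4) + 6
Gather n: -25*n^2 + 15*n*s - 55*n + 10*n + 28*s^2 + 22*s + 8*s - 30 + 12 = -25*n^2 + n*(15*s - 45) + 28*s^2 + 30*s - 18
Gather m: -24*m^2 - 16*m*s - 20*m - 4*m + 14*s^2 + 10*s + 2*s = -24*m^2 + m*(-16*s - 24) + 14*s^2 + 12*s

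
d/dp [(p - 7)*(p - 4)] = 2*p - 11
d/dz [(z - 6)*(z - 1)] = 2*z - 7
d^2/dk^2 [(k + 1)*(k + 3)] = 2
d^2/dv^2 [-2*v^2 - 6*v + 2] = -4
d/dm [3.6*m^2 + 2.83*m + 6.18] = 7.2*m + 2.83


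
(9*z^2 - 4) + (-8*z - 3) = 9*z^2 - 8*z - 7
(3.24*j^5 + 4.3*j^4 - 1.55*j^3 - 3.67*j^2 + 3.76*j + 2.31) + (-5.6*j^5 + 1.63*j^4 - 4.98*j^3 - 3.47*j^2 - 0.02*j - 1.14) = -2.36*j^5 + 5.93*j^4 - 6.53*j^3 - 7.14*j^2 + 3.74*j + 1.17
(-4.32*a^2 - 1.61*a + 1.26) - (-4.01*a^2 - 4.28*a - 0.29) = -0.31*a^2 + 2.67*a + 1.55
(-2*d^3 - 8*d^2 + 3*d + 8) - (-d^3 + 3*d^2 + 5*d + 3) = -d^3 - 11*d^2 - 2*d + 5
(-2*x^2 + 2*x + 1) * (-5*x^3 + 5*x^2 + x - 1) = 10*x^5 - 20*x^4 + 3*x^3 + 9*x^2 - x - 1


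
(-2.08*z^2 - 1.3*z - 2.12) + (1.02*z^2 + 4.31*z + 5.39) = -1.06*z^2 + 3.01*z + 3.27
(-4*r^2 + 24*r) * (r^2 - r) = -4*r^4 + 28*r^3 - 24*r^2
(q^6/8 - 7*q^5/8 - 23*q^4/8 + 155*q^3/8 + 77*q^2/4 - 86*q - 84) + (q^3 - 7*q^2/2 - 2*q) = q^6/8 - 7*q^5/8 - 23*q^4/8 + 163*q^3/8 + 63*q^2/4 - 88*q - 84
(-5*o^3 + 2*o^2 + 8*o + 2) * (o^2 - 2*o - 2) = -5*o^5 + 12*o^4 + 14*o^3 - 18*o^2 - 20*o - 4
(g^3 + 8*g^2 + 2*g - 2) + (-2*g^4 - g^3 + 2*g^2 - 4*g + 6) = -2*g^4 + 10*g^2 - 2*g + 4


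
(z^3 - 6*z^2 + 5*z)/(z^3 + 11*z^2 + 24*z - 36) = z*(z - 5)/(z^2 + 12*z + 36)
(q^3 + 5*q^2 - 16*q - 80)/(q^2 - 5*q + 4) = (q^2 + 9*q + 20)/(q - 1)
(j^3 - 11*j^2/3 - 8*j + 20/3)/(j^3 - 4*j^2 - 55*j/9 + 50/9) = 3*(j + 2)/(3*j + 5)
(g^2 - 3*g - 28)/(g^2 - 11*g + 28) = (g + 4)/(g - 4)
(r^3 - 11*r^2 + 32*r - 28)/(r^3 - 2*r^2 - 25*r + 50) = (r^2 - 9*r + 14)/(r^2 - 25)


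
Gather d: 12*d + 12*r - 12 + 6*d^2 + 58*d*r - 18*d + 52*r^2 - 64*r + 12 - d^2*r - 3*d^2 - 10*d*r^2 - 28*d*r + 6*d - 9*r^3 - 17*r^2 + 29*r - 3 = d^2*(3 - r) + d*(-10*r^2 + 30*r) - 9*r^3 + 35*r^2 - 23*r - 3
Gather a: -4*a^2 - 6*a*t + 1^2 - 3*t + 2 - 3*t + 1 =-4*a^2 - 6*a*t - 6*t + 4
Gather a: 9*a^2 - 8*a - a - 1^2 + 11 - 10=9*a^2 - 9*a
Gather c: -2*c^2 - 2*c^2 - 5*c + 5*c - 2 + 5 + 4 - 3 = 4 - 4*c^2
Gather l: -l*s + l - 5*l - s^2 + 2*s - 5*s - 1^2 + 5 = l*(-s - 4) - s^2 - 3*s + 4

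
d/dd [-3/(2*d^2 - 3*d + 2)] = 3*(4*d - 3)/(2*d^2 - 3*d + 2)^2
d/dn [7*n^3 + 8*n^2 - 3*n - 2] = 21*n^2 + 16*n - 3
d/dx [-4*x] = -4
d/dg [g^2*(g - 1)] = g*(3*g - 2)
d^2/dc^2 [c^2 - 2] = 2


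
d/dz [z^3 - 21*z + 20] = 3*z^2 - 21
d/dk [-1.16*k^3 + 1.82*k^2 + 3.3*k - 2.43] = -3.48*k^2 + 3.64*k + 3.3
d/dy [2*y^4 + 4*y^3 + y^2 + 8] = 2*y*(4*y^2 + 6*y + 1)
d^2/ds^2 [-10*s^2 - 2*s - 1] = -20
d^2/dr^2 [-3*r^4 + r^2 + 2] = 2 - 36*r^2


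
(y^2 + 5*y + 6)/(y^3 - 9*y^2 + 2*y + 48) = (y + 3)/(y^2 - 11*y + 24)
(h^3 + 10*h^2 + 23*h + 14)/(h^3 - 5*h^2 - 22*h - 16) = (h + 7)/(h - 8)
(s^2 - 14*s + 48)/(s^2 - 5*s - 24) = (s - 6)/(s + 3)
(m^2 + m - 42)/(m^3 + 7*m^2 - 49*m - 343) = (m - 6)/(m^2 - 49)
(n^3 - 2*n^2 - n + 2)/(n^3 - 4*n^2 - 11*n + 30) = (n^2 - 1)/(n^2 - 2*n - 15)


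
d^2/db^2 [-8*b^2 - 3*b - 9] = -16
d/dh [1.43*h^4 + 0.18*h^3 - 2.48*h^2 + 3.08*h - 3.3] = 5.72*h^3 + 0.54*h^2 - 4.96*h + 3.08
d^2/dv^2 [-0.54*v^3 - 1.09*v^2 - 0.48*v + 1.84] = -3.24*v - 2.18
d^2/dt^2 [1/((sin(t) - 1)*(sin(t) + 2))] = (-13*sin(t) + sin(3*t) + 7*cos(2*t)/2 - 19/2)/((sin(t) - 1)^2*(sin(t) + 2)^3)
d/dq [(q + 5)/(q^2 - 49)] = (q^2 - 2*q*(q + 5) - 49)/(q^2 - 49)^2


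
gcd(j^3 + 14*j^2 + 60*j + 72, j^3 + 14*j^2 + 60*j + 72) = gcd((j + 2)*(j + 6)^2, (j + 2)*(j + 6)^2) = j^3 + 14*j^2 + 60*j + 72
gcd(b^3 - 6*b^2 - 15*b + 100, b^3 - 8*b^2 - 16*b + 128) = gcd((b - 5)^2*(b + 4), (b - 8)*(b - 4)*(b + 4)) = b + 4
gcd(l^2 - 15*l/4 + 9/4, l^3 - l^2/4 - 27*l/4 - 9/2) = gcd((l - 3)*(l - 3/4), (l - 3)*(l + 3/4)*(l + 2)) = l - 3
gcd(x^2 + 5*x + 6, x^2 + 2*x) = x + 2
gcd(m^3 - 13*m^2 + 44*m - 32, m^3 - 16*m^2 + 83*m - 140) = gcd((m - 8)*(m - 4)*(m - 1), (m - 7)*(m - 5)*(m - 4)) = m - 4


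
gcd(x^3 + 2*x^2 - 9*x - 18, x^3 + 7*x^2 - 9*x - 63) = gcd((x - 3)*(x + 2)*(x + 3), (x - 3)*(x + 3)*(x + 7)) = x^2 - 9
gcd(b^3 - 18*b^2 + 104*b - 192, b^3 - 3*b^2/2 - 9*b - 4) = b - 4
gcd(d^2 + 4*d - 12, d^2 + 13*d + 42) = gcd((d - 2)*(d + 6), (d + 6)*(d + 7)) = d + 6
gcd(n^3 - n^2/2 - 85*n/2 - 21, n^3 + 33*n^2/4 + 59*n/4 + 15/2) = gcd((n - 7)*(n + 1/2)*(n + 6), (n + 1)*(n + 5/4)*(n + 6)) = n + 6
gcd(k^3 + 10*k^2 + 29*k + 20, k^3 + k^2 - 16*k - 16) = k^2 + 5*k + 4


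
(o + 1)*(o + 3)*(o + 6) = o^3 + 10*o^2 + 27*o + 18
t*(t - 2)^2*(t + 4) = t^4 - 12*t^2 + 16*t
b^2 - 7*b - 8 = (b - 8)*(b + 1)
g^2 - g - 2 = (g - 2)*(g + 1)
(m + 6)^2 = m^2 + 12*m + 36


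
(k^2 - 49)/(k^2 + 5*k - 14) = (k - 7)/(k - 2)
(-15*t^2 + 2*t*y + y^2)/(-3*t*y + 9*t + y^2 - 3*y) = (5*t + y)/(y - 3)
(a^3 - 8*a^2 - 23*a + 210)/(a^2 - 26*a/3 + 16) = 3*(a^2 - 2*a - 35)/(3*a - 8)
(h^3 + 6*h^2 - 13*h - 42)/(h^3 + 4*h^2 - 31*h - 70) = (h - 3)/(h - 5)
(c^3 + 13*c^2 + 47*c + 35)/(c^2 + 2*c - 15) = (c^2 + 8*c + 7)/(c - 3)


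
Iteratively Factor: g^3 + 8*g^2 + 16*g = (g + 4)*(g^2 + 4*g) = (g + 4)^2*(g)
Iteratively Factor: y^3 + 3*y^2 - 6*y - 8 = (y - 2)*(y^2 + 5*y + 4) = (y - 2)*(y + 4)*(y + 1)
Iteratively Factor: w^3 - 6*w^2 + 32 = (w - 4)*(w^2 - 2*w - 8) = (w - 4)^2*(w + 2)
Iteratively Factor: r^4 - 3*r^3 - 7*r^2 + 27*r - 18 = (r + 3)*(r^3 - 6*r^2 + 11*r - 6) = (r - 2)*(r + 3)*(r^2 - 4*r + 3) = (r - 2)*(r - 1)*(r + 3)*(r - 3)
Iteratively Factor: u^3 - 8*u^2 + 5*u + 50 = (u - 5)*(u^2 - 3*u - 10) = (u - 5)^2*(u + 2)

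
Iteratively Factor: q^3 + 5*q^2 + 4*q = (q + 1)*(q^2 + 4*q) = (q + 1)*(q + 4)*(q)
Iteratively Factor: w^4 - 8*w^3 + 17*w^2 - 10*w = (w - 1)*(w^3 - 7*w^2 + 10*w) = w*(w - 1)*(w^2 - 7*w + 10) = w*(w - 5)*(w - 1)*(w - 2)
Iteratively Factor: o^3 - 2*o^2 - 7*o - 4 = (o + 1)*(o^2 - 3*o - 4) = (o + 1)^2*(o - 4)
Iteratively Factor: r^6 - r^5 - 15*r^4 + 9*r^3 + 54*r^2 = (r - 3)*(r^5 + 2*r^4 - 9*r^3 - 18*r^2) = (r - 3)^2*(r^4 + 5*r^3 + 6*r^2) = r*(r - 3)^2*(r^3 + 5*r^2 + 6*r) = r*(r - 3)^2*(r + 2)*(r^2 + 3*r) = r*(r - 3)^2*(r + 2)*(r + 3)*(r)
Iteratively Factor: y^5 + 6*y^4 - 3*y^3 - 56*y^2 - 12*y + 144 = (y + 3)*(y^4 + 3*y^3 - 12*y^2 - 20*y + 48) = (y - 2)*(y + 3)*(y^3 + 5*y^2 - 2*y - 24) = (y - 2)*(y + 3)*(y + 4)*(y^2 + y - 6) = (y - 2)*(y + 3)^2*(y + 4)*(y - 2)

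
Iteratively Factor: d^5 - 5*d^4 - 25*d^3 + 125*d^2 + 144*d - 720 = (d + 3)*(d^4 - 8*d^3 - d^2 + 128*d - 240) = (d + 3)*(d + 4)*(d^3 - 12*d^2 + 47*d - 60) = (d - 4)*(d + 3)*(d + 4)*(d^2 - 8*d + 15) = (d - 5)*(d - 4)*(d + 3)*(d + 4)*(d - 3)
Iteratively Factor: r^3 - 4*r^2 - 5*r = (r)*(r^2 - 4*r - 5) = r*(r - 5)*(r + 1)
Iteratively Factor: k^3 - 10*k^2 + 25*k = (k - 5)*(k^2 - 5*k) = (k - 5)^2*(k)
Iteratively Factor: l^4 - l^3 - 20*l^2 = (l - 5)*(l^3 + 4*l^2) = l*(l - 5)*(l^2 + 4*l) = l*(l - 5)*(l + 4)*(l)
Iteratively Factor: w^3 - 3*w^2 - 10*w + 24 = (w + 3)*(w^2 - 6*w + 8) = (w - 4)*(w + 3)*(w - 2)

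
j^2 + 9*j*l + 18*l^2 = (j + 3*l)*(j + 6*l)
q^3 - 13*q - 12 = (q - 4)*(q + 1)*(q + 3)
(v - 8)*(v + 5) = v^2 - 3*v - 40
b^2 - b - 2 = (b - 2)*(b + 1)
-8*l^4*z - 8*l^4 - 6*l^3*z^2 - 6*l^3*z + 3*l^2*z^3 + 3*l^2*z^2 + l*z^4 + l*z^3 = (-2*l + z)*(l + z)*(4*l + z)*(l*z + l)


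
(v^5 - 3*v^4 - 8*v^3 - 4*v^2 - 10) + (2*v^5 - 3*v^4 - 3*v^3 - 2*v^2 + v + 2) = 3*v^5 - 6*v^4 - 11*v^3 - 6*v^2 + v - 8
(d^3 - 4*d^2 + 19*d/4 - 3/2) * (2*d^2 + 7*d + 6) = 2*d^5 - d^4 - 25*d^3/2 + 25*d^2/4 + 18*d - 9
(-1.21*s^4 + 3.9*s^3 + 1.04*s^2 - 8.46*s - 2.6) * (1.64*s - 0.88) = -1.9844*s^5 + 7.4608*s^4 - 1.7264*s^3 - 14.7896*s^2 + 3.1808*s + 2.288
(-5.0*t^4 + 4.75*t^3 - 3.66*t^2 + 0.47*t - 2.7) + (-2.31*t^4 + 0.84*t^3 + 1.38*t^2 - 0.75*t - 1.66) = -7.31*t^4 + 5.59*t^3 - 2.28*t^2 - 0.28*t - 4.36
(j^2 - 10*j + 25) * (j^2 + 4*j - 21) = j^4 - 6*j^3 - 36*j^2 + 310*j - 525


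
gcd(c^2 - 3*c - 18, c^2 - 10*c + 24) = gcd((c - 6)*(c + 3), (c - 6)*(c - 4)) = c - 6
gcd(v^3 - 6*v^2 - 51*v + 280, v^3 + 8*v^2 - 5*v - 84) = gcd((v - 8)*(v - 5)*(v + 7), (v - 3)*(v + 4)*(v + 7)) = v + 7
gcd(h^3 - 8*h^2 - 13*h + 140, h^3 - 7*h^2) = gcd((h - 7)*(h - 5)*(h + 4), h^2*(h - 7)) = h - 7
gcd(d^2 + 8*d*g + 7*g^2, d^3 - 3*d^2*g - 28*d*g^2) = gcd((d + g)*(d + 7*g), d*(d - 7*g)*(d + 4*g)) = 1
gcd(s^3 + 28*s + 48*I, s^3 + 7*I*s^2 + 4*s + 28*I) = s + 2*I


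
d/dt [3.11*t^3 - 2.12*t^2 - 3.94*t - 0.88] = 9.33*t^2 - 4.24*t - 3.94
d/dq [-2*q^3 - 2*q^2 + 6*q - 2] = -6*q^2 - 4*q + 6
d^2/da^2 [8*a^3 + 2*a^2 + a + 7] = 48*a + 4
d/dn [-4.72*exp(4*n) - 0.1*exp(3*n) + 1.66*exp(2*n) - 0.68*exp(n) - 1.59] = (-18.88*exp(3*n) - 0.3*exp(2*n) + 3.32*exp(n) - 0.68)*exp(n)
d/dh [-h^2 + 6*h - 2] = 6 - 2*h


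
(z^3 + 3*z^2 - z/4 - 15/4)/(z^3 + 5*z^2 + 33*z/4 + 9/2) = (2*z^2 + 3*z - 5)/(2*z^2 + 7*z + 6)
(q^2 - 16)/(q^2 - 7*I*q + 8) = (q^2 - 16)/(q^2 - 7*I*q + 8)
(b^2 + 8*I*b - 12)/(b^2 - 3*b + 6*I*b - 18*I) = (b + 2*I)/(b - 3)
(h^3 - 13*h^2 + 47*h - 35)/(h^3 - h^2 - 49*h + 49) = (h - 5)/(h + 7)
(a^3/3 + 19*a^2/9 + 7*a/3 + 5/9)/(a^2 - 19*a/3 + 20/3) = (3*a^3 + 19*a^2 + 21*a + 5)/(3*(3*a^2 - 19*a + 20))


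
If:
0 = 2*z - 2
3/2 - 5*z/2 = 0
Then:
No Solution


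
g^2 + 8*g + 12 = (g + 2)*(g + 6)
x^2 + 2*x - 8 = (x - 2)*(x + 4)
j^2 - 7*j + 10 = (j - 5)*(j - 2)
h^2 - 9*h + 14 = (h - 7)*(h - 2)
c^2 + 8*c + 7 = (c + 1)*(c + 7)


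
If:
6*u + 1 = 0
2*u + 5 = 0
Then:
No Solution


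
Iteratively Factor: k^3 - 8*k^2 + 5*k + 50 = (k - 5)*(k^2 - 3*k - 10) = (k - 5)*(k + 2)*(k - 5)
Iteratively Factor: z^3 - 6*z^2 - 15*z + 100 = (z - 5)*(z^2 - z - 20) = (z - 5)^2*(z + 4)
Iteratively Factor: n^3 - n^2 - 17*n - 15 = (n + 1)*(n^2 - 2*n - 15) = (n + 1)*(n + 3)*(n - 5)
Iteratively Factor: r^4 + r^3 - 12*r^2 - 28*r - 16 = (r - 4)*(r^3 + 5*r^2 + 8*r + 4) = (r - 4)*(r + 2)*(r^2 + 3*r + 2) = (r - 4)*(r + 2)^2*(r + 1)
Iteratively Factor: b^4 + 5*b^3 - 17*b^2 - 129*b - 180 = (b + 4)*(b^3 + b^2 - 21*b - 45) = (b + 3)*(b + 4)*(b^2 - 2*b - 15) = (b - 5)*(b + 3)*(b + 4)*(b + 3)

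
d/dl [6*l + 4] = 6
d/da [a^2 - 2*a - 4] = 2*a - 2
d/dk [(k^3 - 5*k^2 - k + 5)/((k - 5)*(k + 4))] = (k^2 + 8*k + 1)/(k^2 + 8*k + 16)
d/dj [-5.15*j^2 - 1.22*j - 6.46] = -10.3*j - 1.22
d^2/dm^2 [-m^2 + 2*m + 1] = -2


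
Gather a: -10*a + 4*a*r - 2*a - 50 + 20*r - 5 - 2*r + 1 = a*(4*r - 12) + 18*r - 54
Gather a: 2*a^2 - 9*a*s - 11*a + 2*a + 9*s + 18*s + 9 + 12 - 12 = 2*a^2 + a*(-9*s - 9) + 27*s + 9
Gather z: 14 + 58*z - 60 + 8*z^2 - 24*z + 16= 8*z^2 + 34*z - 30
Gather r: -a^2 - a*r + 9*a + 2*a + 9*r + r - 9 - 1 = -a^2 + 11*a + r*(10 - a) - 10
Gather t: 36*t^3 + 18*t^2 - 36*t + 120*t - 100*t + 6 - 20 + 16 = 36*t^3 + 18*t^2 - 16*t + 2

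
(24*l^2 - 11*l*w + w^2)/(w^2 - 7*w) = (24*l^2 - 11*l*w + w^2)/(w*(w - 7))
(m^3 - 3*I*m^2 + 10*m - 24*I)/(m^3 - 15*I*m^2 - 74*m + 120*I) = (m^2 + I*m + 6)/(m^2 - 11*I*m - 30)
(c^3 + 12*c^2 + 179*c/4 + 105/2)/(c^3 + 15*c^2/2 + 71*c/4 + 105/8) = 2*(c + 6)/(2*c + 3)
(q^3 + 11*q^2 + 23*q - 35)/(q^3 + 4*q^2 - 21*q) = (q^2 + 4*q - 5)/(q*(q - 3))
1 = 1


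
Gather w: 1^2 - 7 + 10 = 4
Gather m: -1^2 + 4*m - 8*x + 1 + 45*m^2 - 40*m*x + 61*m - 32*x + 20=45*m^2 + m*(65 - 40*x) - 40*x + 20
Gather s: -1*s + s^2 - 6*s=s^2 - 7*s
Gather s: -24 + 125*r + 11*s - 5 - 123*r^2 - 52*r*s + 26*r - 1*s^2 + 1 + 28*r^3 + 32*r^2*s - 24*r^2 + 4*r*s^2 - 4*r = 28*r^3 - 147*r^2 + 147*r + s^2*(4*r - 1) + s*(32*r^2 - 52*r + 11) - 28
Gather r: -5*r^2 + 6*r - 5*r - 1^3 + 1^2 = -5*r^2 + r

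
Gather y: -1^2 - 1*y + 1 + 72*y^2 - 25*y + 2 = 72*y^2 - 26*y + 2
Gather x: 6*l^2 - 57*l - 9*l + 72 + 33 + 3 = 6*l^2 - 66*l + 108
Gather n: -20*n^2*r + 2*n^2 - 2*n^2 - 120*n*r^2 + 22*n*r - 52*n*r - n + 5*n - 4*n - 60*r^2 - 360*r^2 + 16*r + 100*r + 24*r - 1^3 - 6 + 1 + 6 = -20*n^2*r + n*(-120*r^2 - 30*r) - 420*r^2 + 140*r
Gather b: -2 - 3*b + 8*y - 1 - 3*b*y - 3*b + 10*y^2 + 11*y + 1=b*(-3*y - 6) + 10*y^2 + 19*y - 2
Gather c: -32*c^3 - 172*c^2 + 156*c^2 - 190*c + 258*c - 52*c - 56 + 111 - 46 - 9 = -32*c^3 - 16*c^2 + 16*c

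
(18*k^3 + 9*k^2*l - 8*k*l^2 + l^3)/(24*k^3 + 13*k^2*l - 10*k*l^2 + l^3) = (6*k - l)/(8*k - l)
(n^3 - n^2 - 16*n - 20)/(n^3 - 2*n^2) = (n^3 - n^2 - 16*n - 20)/(n^2*(n - 2))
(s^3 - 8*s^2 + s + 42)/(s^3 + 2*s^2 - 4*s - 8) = (s^2 - 10*s + 21)/(s^2 - 4)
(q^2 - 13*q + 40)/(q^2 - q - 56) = (q - 5)/(q + 7)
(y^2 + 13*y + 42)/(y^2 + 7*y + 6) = (y + 7)/(y + 1)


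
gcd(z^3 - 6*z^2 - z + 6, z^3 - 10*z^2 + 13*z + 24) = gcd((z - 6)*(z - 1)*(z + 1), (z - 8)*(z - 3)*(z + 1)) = z + 1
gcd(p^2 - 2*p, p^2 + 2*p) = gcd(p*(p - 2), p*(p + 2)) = p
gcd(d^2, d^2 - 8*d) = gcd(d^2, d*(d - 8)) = d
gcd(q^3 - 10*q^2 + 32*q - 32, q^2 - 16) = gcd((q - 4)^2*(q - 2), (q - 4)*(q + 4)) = q - 4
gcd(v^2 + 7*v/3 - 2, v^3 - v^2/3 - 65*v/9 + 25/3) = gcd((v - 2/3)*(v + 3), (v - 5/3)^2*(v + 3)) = v + 3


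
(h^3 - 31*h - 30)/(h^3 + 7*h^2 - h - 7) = (h^2 - h - 30)/(h^2 + 6*h - 7)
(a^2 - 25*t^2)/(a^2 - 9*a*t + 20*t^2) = (-a - 5*t)/(-a + 4*t)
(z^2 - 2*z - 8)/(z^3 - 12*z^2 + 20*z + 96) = (z - 4)/(z^2 - 14*z + 48)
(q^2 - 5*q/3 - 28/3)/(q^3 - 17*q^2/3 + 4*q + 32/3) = (3*q + 7)/(3*q^2 - 5*q - 8)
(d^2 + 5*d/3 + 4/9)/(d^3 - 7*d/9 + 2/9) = (9*d^2 + 15*d + 4)/(9*d^3 - 7*d + 2)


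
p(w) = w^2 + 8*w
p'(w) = 2*w + 8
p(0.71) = 6.18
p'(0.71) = 9.42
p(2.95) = 32.30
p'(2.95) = 13.90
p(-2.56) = -13.93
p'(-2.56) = 2.88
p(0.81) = 7.14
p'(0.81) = 9.62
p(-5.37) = -14.12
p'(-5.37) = -2.74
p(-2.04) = -12.16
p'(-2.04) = 3.92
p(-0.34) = -2.60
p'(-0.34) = 7.32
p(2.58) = 27.30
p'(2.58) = 13.16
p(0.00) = 0.00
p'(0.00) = 8.00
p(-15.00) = 105.00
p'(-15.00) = -22.00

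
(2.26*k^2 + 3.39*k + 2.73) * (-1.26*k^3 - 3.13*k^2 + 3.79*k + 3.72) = -2.8476*k^5 - 11.3452*k^4 - 5.4851*k^3 + 12.7104*k^2 + 22.9575*k + 10.1556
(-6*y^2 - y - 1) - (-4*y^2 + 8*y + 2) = -2*y^2 - 9*y - 3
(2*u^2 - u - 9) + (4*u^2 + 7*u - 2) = 6*u^2 + 6*u - 11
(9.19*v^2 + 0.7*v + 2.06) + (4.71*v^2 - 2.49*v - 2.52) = 13.9*v^2 - 1.79*v - 0.46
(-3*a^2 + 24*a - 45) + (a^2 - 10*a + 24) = -2*a^2 + 14*a - 21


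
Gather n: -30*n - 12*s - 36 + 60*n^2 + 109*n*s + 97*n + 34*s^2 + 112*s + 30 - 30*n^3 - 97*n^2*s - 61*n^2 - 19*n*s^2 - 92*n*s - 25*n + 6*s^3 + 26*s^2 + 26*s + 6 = -30*n^3 + n^2*(-97*s - 1) + n*(-19*s^2 + 17*s + 42) + 6*s^3 + 60*s^2 + 126*s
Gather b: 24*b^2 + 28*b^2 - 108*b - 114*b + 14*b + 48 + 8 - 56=52*b^2 - 208*b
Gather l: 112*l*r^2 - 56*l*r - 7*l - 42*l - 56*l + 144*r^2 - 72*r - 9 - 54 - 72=l*(112*r^2 - 56*r - 105) + 144*r^2 - 72*r - 135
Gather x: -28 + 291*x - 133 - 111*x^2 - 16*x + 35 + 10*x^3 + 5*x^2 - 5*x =10*x^3 - 106*x^2 + 270*x - 126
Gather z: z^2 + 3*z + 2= z^2 + 3*z + 2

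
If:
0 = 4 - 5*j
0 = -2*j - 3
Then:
No Solution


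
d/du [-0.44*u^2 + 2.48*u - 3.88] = 2.48 - 0.88*u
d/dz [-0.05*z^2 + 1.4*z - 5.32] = 1.4 - 0.1*z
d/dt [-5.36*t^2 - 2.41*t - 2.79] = -10.72*t - 2.41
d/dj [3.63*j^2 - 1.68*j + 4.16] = 7.26*j - 1.68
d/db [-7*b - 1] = -7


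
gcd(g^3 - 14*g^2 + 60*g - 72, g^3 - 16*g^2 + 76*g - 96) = g^2 - 8*g + 12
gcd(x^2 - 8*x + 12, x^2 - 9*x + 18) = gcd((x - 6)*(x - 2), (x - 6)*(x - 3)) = x - 6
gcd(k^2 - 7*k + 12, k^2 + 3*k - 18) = k - 3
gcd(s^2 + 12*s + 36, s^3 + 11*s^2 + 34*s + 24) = s + 6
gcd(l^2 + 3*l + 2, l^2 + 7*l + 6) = l + 1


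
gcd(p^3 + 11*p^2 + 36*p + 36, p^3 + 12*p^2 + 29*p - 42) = p + 6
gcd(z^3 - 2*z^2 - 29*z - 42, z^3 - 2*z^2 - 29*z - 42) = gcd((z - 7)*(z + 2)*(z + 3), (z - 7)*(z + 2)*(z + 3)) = z^3 - 2*z^2 - 29*z - 42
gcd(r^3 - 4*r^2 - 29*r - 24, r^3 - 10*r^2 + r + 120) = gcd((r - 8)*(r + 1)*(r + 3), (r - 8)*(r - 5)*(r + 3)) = r^2 - 5*r - 24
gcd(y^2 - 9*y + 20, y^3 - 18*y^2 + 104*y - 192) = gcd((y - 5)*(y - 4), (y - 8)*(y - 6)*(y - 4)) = y - 4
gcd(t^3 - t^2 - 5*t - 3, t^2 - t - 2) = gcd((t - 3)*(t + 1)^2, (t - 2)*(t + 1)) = t + 1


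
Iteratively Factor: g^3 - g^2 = (g - 1)*(g^2) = g*(g - 1)*(g)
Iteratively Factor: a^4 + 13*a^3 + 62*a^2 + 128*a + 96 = (a + 4)*(a^3 + 9*a^2 + 26*a + 24) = (a + 4)^2*(a^2 + 5*a + 6) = (a + 3)*(a + 4)^2*(a + 2)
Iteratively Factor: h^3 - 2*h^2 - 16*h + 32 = (h - 4)*(h^2 + 2*h - 8) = (h - 4)*(h - 2)*(h + 4)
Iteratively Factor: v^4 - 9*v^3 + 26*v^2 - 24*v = (v - 4)*(v^3 - 5*v^2 + 6*v) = (v - 4)*(v - 2)*(v^2 - 3*v) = v*(v - 4)*(v - 2)*(v - 3)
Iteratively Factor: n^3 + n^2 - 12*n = (n)*(n^2 + n - 12) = n*(n - 3)*(n + 4)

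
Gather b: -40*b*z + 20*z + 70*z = -40*b*z + 90*z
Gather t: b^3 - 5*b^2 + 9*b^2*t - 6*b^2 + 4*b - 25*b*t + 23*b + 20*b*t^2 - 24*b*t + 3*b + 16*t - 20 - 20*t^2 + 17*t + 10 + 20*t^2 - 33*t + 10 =b^3 - 11*b^2 + 20*b*t^2 + 30*b + t*(9*b^2 - 49*b)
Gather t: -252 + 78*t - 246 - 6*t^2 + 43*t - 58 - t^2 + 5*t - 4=-7*t^2 + 126*t - 560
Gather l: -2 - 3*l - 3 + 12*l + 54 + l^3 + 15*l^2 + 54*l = l^3 + 15*l^2 + 63*l + 49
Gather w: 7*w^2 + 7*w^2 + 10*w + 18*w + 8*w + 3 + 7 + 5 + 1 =14*w^2 + 36*w + 16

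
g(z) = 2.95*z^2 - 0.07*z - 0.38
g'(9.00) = 53.03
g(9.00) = 237.94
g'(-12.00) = -70.87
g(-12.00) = 425.26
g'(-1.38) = -8.21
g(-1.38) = 5.33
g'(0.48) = 2.76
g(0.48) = 0.27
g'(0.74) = 4.30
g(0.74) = 1.18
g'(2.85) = 16.74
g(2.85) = 23.38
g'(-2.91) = -17.24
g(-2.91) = 24.80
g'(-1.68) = -9.98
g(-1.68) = 8.06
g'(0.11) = 0.58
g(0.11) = -0.35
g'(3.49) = 20.52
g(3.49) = 35.31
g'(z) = 5.9*z - 0.07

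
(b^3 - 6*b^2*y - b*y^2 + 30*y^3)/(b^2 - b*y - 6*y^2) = b - 5*y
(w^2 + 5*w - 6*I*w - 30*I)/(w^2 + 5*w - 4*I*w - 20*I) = (w - 6*I)/(w - 4*I)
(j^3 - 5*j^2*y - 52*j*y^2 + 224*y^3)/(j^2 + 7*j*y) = j - 12*y + 32*y^2/j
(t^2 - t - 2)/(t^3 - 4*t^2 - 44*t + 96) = (t + 1)/(t^2 - 2*t - 48)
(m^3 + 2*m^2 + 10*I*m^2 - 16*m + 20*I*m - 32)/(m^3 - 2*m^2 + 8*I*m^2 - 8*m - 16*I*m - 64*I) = (m + 2*I)/(m - 4)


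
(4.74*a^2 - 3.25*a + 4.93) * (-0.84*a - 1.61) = -3.9816*a^3 - 4.9014*a^2 + 1.0913*a - 7.9373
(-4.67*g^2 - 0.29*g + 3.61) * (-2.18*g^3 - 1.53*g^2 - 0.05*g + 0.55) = 10.1806*g^5 + 7.7773*g^4 - 7.1926*g^3 - 8.0773*g^2 - 0.34*g + 1.9855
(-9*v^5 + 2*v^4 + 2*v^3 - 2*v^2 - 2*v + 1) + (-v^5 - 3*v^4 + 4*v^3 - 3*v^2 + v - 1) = -10*v^5 - v^4 + 6*v^3 - 5*v^2 - v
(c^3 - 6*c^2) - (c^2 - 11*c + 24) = c^3 - 7*c^2 + 11*c - 24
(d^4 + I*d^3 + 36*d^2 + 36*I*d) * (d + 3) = d^5 + 3*d^4 + I*d^4 + 36*d^3 + 3*I*d^3 + 108*d^2 + 36*I*d^2 + 108*I*d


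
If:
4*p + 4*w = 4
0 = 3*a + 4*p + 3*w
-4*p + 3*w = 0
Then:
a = -8/7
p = 3/7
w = 4/7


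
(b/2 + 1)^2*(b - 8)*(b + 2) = b^4/4 - b^3/2 - 9*b^2 - 22*b - 16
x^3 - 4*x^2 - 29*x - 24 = (x - 8)*(x + 1)*(x + 3)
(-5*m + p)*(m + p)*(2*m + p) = -10*m^3 - 13*m^2*p - 2*m*p^2 + p^3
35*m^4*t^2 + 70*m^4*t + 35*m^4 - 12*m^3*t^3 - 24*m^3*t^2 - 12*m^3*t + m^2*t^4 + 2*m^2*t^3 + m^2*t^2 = (-7*m + t)*(-5*m + t)*(m*t + m)^2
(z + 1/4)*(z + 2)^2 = z^3 + 17*z^2/4 + 5*z + 1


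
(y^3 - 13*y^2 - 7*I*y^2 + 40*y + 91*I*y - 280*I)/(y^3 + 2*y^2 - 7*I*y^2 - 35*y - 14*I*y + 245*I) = (y - 8)/(y + 7)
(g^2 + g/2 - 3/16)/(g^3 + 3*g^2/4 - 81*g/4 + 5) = (g + 3/4)/(g^2 + g - 20)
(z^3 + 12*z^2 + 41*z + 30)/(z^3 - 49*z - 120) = (z^2 + 7*z + 6)/(z^2 - 5*z - 24)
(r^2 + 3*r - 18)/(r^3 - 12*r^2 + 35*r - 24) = (r + 6)/(r^2 - 9*r + 8)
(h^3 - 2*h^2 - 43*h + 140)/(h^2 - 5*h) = h + 3 - 28/h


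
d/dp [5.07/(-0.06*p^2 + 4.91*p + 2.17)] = (0.6084*p - 24.8937)/(-0.06*p^2 + 4.91*p + 2.17)^2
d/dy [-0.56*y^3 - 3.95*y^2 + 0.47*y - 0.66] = -1.68*y^2 - 7.9*y + 0.47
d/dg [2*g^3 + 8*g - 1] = 6*g^2 + 8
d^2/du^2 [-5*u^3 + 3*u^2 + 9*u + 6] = 6 - 30*u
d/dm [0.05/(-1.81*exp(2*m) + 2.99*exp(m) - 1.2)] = (0.181*exp(m) - 0.1495)*exp(m)/(1.81*exp(2*m) - 2.99*exp(m) + 1.2)^2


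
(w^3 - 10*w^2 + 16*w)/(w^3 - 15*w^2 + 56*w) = (w - 2)/(w - 7)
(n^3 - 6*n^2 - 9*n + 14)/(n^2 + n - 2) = n - 7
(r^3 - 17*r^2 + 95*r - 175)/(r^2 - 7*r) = r - 10 + 25/r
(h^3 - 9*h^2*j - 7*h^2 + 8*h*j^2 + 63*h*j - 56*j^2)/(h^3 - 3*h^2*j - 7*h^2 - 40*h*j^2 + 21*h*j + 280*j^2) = (h - j)/(h + 5*j)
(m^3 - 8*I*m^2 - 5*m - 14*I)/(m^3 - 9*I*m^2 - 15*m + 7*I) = (m^2 - I*m + 2)/(m^2 - 2*I*m - 1)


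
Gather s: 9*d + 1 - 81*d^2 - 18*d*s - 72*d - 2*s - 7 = -81*d^2 - 63*d + s*(-18*d - 2) - 6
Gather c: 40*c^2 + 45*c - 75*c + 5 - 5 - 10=40*c^2 - 30*c - 10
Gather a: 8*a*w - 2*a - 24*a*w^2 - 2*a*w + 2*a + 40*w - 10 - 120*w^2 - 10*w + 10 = a*(-24*w^2 + 6*w) - 120*w^2 + 30*w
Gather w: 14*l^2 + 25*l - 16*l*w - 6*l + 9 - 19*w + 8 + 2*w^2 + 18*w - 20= 14*l^2 + 19*l + 2*w^2 + w*(-16*l - 1) - 3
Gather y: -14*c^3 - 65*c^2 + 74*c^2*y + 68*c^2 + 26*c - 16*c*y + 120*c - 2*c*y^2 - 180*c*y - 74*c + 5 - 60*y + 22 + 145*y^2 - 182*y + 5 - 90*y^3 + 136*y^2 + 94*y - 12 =-14*c^3 + 3*c^2 + 72*c - 90*y^3 + y^2*(281 - 2*c) + y*(74*c^2 - 196*c - 148) + 20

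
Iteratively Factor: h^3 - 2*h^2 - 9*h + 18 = (h - 3)*(h^2 + h - 6) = (h - 3)*(h + 3)*(h - 2)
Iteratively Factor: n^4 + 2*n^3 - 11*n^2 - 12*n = (n + 1)*(n^3 + n^2 - 12*n) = (n - 3)*(n + 1)*(n^2 + 4*n) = (n - 3)*(n + 1)*(n + 4)*(n)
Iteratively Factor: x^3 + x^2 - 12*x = (x - 3)*(x^2 + 4*x) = x*(x - 3)*(x + 4)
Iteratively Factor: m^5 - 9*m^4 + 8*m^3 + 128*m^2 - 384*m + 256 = (m - 1)*(m^4 - 8*m^3 + 128*m - 256) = (m - 4)*(m - 1)*(m^3 - 4*m^2 - 16*m + 64) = (m - 4)^2*(m - 1)*(m^2 - 16) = (m - 4)^3*(m - 1)*(m + 4)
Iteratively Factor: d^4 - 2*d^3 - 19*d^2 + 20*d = (d)*(d^3 - 2*d^2 - 19*d + 20) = d*(d - 1)*(d^2 - d - 20) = d*(d - 1)*(d + 4)*(d - 5)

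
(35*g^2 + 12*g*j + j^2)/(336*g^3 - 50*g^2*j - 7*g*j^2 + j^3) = (5*g + j)/(48*g^2 - 14*g*j + j^2)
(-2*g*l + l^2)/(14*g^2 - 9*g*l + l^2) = -l/(7*g - l)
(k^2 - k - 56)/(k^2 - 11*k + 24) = (k + 7)/(k - 3)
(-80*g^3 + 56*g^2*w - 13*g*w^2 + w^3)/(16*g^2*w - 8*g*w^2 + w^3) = (-5*g + w)/w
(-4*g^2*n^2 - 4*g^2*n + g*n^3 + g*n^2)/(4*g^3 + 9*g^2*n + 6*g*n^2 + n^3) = g*n*(-4*g*n - 4*g + n^2 + n)/(4*g^3 + 9*g^2*n + 6*g*n^2 + n^3)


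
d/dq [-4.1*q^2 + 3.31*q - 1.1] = 3.31 - 8.2*q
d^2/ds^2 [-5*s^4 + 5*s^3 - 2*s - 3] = 30*s*(1 - 2*s)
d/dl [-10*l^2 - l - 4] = -20*l - 1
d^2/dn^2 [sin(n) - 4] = -sin(n)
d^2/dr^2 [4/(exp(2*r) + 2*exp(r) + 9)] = 8*(4*(exp(r) + 1)^2*exp(r) - (2*exp(r) + 1)*(exp(2*r) + 2*exp(r) + 9))*exp(r)/(exp(2*r) + 2*exp(r) + 9)^3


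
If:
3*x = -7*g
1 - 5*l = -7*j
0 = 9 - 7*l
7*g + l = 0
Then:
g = -9/49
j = 38/49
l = 9/7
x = 3/7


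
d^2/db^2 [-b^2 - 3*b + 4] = -2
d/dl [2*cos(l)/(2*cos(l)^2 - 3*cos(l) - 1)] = 2*(cos(2*l) + 2)*sin(l)/(3*cos(l) - cos(2*l))^2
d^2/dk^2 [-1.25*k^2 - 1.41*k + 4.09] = -2.50000000000000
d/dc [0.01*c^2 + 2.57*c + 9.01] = 0.02*c + 2.57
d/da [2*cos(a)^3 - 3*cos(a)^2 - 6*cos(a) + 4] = 6*(sin(a)^2 + cos(a))*sin(a)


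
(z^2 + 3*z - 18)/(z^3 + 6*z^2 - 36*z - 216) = (z - 3)/(z^2 - 36)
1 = 1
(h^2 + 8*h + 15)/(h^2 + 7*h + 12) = (h + 5)/(h + 4)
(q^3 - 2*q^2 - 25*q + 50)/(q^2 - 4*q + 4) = (q^2 - 25)/(q - 2)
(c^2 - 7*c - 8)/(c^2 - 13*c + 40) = (c + 1)/(c - 5)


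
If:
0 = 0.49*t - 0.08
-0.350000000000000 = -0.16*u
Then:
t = 0.16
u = 2.19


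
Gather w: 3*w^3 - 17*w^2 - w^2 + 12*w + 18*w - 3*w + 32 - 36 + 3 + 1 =3*w^3 - 18*w^2 + 27*w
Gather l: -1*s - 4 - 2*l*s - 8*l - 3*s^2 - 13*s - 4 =l*(-2*s - 8) - 3*s^2 - 14*s - 8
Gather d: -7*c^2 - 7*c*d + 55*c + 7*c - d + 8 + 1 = -7*c^2 + 62*c + d*(-7*c - 1) + 9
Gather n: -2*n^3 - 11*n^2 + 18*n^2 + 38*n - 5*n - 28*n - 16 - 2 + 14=-2*n^3 + 7*n^2 + 5*n - 4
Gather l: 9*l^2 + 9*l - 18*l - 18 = 9*l^2 - 9*l - 18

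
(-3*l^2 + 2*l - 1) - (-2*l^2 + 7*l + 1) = -l^2 - 5*l - 2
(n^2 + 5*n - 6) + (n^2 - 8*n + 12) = 2*n^2 - 3*n + 6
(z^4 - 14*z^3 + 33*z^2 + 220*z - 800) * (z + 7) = z^5 - 7*z^4 - 65*z^3 + 451*z^2 + 740*z - 5600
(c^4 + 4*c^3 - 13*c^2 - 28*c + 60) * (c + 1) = c^5 + 5*c^4 - 9*c^3 - 41*c^2 + 32*c + 60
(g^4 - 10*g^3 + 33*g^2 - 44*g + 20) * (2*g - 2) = 2*g^5 - 22*g^4 + 86*g^3 - 154*g^2 + 128*g - 40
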